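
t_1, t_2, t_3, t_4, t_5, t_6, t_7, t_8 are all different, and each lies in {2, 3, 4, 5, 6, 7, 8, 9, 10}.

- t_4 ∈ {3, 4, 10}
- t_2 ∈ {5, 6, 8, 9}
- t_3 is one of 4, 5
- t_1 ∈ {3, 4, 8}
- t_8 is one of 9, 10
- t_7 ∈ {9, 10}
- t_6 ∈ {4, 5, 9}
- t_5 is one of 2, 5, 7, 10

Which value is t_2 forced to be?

6

t_7 and t_8 between them cover only {9, 10} — a naked pair. Remove those values from t_2, t_4, t_5, t_6.
t_3 and t_6 between them cover only {4, 5} — a naked pair. Remove those values from t_1, t_2, t_4, t_5.
t_4 must be 3 (only option left). So t_1 can't be 3.
That leaves t_1 = 8. Strike 8 from t_2.
So t_2 = 6.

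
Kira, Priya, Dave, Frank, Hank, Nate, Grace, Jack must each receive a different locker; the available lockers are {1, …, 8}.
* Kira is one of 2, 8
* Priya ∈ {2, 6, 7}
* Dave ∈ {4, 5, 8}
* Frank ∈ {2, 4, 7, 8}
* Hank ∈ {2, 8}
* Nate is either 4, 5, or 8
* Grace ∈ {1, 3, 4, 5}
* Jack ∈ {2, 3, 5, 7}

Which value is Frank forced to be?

The 8 variables together cover exactly {1, 2, 3, 4, 5, 6, 7, 8} — 8 values for 8 variables — and 1 appears only in Grace's list, so Grace = 1.
Among the 7 still-open variables, 3 fits only Jack (and all 7 values in {2, 3, 4, 5, 6, 7, 8} must be used), so Jack = 3.
The 6 still-open variables together cover exactly {2, 4, 5, 6, 7, 8} — 6 values for 6 variables — and 6 appears only in Priya's list, so Priya = 6.
The 5 still-open variables together cover exactly {2, 4, 5, 7, 8} — 5 values for 5 variables — and 7 appears only in Frank's list, so Frank = 7.

7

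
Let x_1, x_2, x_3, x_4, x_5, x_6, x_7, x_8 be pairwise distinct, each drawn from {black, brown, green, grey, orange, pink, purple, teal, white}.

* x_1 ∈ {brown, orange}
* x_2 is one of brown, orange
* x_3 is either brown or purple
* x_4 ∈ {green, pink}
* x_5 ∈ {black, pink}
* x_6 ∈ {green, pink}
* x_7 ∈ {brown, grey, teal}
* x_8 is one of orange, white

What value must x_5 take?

black

x_1 and x_2 share exactly the 2 values {brown, orange}; by pigeonhole those values go to them, so strike brown, orange from x_3, x_7, x_8.
x_3 has just one choice, so x_3 = purple.
That leaves x_8 = white.
The 2 variables x_4 and x_6 are confined to {green, pink}, which locks those values in; drop them from x_5.
So x_5 = black.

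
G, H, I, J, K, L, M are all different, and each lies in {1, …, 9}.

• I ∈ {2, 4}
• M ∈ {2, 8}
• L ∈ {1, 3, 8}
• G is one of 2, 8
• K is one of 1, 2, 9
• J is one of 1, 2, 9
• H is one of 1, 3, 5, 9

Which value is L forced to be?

3

Among the 7 variables, 4 fits only I (and all 7 values in {1, 2, 3, 4, 5, 8, 9} must be used), so I = 4.
Among the 6 still-open variables, 5 fits only H (and all 6 values in {1, 2, 3, 5, 8, 9} must be used), so H = 5.
Among the 5 still-open variables, 3 fits only L (and all 5 values in {1, 2, 3, 8, 9} must be used), so L = 3.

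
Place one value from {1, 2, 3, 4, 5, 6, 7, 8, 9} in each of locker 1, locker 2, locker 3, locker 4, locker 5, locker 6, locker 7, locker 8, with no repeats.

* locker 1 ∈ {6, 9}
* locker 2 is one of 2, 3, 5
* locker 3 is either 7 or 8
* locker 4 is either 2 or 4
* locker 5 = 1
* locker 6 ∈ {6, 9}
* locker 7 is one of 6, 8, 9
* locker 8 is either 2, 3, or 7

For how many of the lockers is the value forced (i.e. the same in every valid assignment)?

3

locker 5 must be 1 (only option left).
The 2 variables locker 1 and locker 6 are confined to {6, 9}, which locks those values in; drop them from locker 7.
That leaves locker 7 = 8. So locker 3 can't be 8.
That leaves locker 3 = 7. Eliminate 7 elsewhere: locker 8.
Determined: locker 3=7, locker 5=1, locker 7=8. The other lockers each still have more than one consistent value. That makes 3.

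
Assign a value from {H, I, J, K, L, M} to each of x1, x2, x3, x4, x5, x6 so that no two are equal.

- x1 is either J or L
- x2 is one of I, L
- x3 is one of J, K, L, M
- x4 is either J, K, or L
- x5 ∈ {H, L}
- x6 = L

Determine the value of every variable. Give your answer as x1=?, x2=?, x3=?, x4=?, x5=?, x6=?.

x1=J, x2=I, x3=M, x4=K, x5=H, x6=L

x6's domain is down to {L}, so x6 = L. So x1, x2, x3, x4, x5 can't be L.
That leaves x1 = J. Eliminate J elsewhere: x3, x4.
x2's domain is down to {I}, so x2 = I.
x4's domain is down to {K}, so x4 = K. So x3 can't be K.
x5 has just one choice, so x5 = H.
x3 has just one choice, so x3 = M.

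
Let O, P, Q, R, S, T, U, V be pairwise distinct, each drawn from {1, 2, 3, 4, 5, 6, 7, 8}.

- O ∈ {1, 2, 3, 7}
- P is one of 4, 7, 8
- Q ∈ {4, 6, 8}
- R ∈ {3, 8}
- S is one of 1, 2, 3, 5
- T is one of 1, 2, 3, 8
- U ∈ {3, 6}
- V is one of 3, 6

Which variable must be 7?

The 8 variables together cover exactly {1, 2, 3, 4, 5, 6, 7, 8} — 8 values for 8 variables — and 5 appears only in S's list, so S = 5.
The 2 variables U and V are confined to {3, 6}, which locks those values in; drop them from O, Q, R, T.
That leaves R = 8. Eliminate 8 elsewhere: P, Q, T.
Q has just one choice, so Q = 4. So P can't be 4.
So 7 goes to P.

P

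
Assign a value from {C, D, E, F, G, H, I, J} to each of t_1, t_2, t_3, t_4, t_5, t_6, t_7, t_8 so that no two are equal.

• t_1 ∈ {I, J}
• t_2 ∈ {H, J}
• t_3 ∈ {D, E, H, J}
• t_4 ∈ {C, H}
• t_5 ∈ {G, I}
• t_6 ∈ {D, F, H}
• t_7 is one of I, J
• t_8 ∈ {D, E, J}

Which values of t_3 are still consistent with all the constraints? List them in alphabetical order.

Among the 8 variables, C fits only t_4 (and all 8 values in {C, D, E, F, G, H, I, J} must be used), so t_4 = C.
The 7 still-open variables draw from only 7 values {D, E, F, G, H, I, J}, so each is used; only t_6 can be F, hence t_6 = F.
The 6 still-open variables together cover exactly {D, E, G, H, I, J} — 6 values for 6 variables — and G appears only in t_5's list, so t_5 = G.
t_1 and t_7 between them cover only {I, J} — a naked pair. Remove those values from t_2, t_3, t_8.
t_2 has just one choice, so t_2 = H. So t_3 can't be H.
No further eliminations apply; t_3 can still be any of D, E.

D, E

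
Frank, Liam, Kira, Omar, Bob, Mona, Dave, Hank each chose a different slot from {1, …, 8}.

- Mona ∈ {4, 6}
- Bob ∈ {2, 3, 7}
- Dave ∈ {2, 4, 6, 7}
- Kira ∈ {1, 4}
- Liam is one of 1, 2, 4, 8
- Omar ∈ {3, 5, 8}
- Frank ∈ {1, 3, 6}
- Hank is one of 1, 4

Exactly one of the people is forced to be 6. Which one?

Among the 8 variables, 5 fits only Omar (and all 8 values in {1, 2, 3, 4, 5, 6, 7, 8} must be used), so Omar = 5.
The 7 still-open variables draw from only 7 values {1, 2, 3, 4, 6, 7, 8}, so each is used; only Liam can be 8, hence Liam = 8.
Kira and Hank between them cover only {1, 4} — a naked pair. Remove those values from Frank, Mona, Dave.
So 6 goes to Mona.

Mona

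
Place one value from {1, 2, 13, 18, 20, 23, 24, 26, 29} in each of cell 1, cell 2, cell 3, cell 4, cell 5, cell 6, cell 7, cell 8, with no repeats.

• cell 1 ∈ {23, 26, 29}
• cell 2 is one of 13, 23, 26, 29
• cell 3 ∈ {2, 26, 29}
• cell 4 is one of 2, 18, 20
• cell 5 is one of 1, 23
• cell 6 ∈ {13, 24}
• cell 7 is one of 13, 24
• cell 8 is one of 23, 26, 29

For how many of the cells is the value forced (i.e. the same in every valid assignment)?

cell 6 and cell 7 share exactly the 2 values {13, 24}; by pigeonhole those values go to them, so strike 13, 24 from cell 2.
The 3 variables cell 1, cell 2, cell 8 are confined to {23, 26, 29}, which locks those values in; drop them from cell 3, cell 5.
cell 3 has just one choice, so cell 3 = 2. So cell 4 can't be 2.
cell 5's domain is down to {1}, so cell 5 = 1.
Determined: cell 3=2, cell 5=1. The other cells each still have more than one consistent value. That makes 2.

2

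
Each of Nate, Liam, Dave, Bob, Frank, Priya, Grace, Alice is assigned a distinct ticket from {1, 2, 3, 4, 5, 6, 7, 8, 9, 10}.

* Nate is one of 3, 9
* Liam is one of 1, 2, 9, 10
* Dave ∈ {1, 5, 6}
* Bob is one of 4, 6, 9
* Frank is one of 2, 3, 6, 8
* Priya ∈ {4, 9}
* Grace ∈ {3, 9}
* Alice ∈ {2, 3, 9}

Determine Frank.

Nate and Grace between them cover only {3, 9} — a naked pair. Remove those values from Liam, Bob, Frank, Priya, Alice.
Priya's domain is down to {4}, so Priya = 4. Strike 4 from Bob.
Alice must be 2 (only option left). Eliminate 2 elsewhere: Liam, Frank.
Bob has just one choice, so Bob = 6. Strike 6 from Dave, Frank.
So Frank = 8.

8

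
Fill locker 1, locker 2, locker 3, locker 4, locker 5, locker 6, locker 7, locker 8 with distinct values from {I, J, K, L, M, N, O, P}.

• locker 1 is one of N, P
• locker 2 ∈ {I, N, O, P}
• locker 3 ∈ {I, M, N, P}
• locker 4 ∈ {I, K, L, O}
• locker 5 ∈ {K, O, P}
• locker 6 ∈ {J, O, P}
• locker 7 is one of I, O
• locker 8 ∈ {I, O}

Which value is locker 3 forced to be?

M

Among the 8 variables, J fits only locker 6 (and all 8 values in {I, J, K, L, M, N, O, P} must be used), so locker 6 = J.
The 7 still-open variables together cover exactly {I, K, L, M, N, O, P} — 7 values for 7 variables — and L appears only in locker 4's list, so locker 4 = L.
Among the 6 still-open variables, K fits only locker 5 (and all 6 values in {I, K, M, N, O, P} must be used), so locker 5 = K.
Among the 5 still-open variables, M fits only locker 3 (and all 5 values in {I, M, N, O, P} must be used), so locker 3 = M.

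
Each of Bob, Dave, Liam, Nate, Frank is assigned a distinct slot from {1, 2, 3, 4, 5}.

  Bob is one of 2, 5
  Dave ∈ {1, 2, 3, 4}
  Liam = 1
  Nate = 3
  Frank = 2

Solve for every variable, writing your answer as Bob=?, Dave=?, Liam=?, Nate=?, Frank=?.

Bob=5, Dave=4, Liam=1, Nate=3, Frank=2

Liam must be 1 (only option left). So Dave can't be 1.
Nate must be 3 (only option left). Remove 3 from Dave.
Frank's domain is down to {2}, so Frank = 2. So Bob, Dave can't be 2.
Bob must be 5 (only option left).
Dave's domain is down to {4}, so Dave = 4.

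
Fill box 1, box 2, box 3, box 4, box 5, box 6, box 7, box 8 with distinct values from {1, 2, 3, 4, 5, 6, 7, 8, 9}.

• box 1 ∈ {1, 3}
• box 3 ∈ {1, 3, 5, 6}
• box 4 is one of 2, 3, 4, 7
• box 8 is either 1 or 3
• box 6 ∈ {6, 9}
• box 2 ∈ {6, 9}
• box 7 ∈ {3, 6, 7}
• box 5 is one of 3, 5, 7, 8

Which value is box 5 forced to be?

8

box 1 and box 8 between them cover only {1, 3} — a naked pair. Remove those values from box 3, box 4, box 5, box 7.
box 2 and box 6 between them cover only {6, 9} — a naked pair. Remove those values from box 3, box 7.
box 3 must be 5 (only option left). Eliminate 5 elsewhere: box 5.
box 7 must be 7 (only option left). Eliminate 7 elsewhere: box 4, box 5.
So box 5 = 8.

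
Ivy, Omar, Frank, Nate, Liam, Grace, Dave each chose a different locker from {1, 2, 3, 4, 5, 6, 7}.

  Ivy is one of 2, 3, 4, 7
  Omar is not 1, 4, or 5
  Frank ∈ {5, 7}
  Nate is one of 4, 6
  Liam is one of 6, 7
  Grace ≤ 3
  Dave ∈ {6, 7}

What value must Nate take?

4

Among the 7 variables, 1 fits only Grace (and all 7 values in {1, 2, 3, 4, 5, 6, 7} must be used), so Grace = 1.
Among the 6 still-open variables, 5 fits only Frank (and all 6 values in {2, 3, 4, 5, 6, 7} must be used), so Frank = 5.
Liam and Dave share exactly the 2 values {6, 7}; by pigeonhole those values go to them, so strike 6, 7 from Ivy, Omar, Nate.
So Nate = 4.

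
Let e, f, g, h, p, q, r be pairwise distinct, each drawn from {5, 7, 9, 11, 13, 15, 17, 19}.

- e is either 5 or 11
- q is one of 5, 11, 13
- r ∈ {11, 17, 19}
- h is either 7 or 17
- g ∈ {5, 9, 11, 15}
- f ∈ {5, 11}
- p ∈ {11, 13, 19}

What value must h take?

The 2 variables e and f are confined to {5, 11}, which locks those values in; drop them from g, p, q, r.
q has just one choice, so q = 13. Strike 13 from p.
That leaves p = 19. So r can't be 19.
r has just one choice, so r = 17. Strike 17 from h.
So h = 7.

7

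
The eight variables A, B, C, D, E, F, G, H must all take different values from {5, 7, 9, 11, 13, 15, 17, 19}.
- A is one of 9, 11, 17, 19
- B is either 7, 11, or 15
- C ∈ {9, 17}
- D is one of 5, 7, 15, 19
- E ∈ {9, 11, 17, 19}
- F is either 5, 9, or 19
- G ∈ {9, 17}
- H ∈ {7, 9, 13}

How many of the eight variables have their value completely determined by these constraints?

2

The 8 variables draw from only 8 values {5, 7, 9, 11, 13, 15, 17, 19}, so each is used; only H can be 13, hence H = 13.
C and G between them cover only {9, 17} — a naked pair. Remove those values from A, E, F.
A and E between them cover only {11, 19} — a naked pair. Remove those values from B, D, F.
F's domain is down to {5}, so F = 5. So D can't be 5.
Determined: F=5, H=13. The other variables each still have more than one consistent value. That makes 2.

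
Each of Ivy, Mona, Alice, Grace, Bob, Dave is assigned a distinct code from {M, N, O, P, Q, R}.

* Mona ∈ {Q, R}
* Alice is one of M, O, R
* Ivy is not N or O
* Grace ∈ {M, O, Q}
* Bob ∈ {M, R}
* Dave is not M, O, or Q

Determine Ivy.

The 6 variables draw from only 6 values {M, N, O, P, Q, R}, so each is used; only Dave can be N, hence Dave = N.
Among the 5 still-open variables, P fits only Ivy (and all 5 values in {M, O, P, Q, R} must be used), so Ivy = P.

P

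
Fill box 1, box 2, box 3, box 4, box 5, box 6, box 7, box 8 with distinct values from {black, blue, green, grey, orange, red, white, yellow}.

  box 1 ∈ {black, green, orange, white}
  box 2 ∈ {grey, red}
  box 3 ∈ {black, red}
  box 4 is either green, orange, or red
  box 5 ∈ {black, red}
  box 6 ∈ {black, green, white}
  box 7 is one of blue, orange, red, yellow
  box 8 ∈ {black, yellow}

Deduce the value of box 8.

The 8 variables together cover exactly {black, blue, green, grey, orange, red, white, yellow} — 8 values for 8 variables — and blue appears only in box 7's list, so box 7 = blue.
Among the 7 still-open variables, grey fits only box 2 (and all 7 values in {black, green, grey, orange, red, white, yellow} must be used), so box 2 = grey.
Among the 6 still-open variables, yellow fits only box 8 (and all 6 values in {black, green, orange, red, white, yellow} must be used), so box 8 = yellow.

yellow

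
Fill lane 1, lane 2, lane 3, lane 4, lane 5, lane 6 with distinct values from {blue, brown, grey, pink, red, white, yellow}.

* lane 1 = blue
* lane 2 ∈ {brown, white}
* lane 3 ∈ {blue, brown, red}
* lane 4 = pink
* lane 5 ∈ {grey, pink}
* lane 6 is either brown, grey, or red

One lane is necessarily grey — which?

lane 1 has just one choice, so lane 1 = blue. So lane 3 can't be blue.
lane 4 must be pink (only option left). Eliminate pink elsewhere: lane 5.
So grey goes to lane 5.

lane 5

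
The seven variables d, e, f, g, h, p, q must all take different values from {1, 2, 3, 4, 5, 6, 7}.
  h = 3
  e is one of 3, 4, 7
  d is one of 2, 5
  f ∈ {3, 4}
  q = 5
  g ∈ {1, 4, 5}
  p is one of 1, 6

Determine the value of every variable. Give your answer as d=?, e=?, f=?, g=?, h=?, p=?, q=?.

h has just one choice, so h = 3. Remove 3 from e, f.
q has just one choice, so q = 5. Remove 5 from d, g.
d has just one choice, so d = 2.
That leaves f = 4. Remove 4 from e, g.
g has just one choice, so g = 1. Strike 1 from p.
p's domain is down to {6}, so p = 6.
That leaves e = 7.

d=2, e=7, f=4, g=1, h=3, p=6, q=5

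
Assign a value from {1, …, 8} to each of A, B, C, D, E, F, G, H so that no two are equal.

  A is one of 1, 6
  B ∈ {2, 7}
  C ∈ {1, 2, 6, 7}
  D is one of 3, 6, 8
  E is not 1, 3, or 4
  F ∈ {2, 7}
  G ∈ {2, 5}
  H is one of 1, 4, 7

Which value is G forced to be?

The 8 variables together cover exactly {1, 2, 3, 4, 5, 6, 7, 8} — 8 values for 8 variables — and 3 appears only in D's list, so D = 3.
The 7 still-open variables draw from only 7 values {1, 2, 4, 5, 6, 7, 8}, so each is used; only H can be 4, hence H = 4.
The 6 still-open variables together cover exactly {1, 2, 5, 6, 7, 8} — 6 values for 6 variables — and 8 appears only in E's list, so E = 8.
The 5 still-open variables together cover exactly {1, 2, 5, 6, 7} — 5 values for 5 variables — and 5 appears only in G's list, so G = 5.

5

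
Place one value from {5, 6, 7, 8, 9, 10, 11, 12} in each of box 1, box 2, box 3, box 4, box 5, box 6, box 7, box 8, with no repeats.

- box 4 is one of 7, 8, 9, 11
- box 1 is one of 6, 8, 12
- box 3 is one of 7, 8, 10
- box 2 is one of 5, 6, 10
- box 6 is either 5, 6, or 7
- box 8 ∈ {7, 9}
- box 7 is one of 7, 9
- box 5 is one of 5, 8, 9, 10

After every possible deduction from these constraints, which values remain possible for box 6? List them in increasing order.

The 8 variables together cover exactly {5, 6, 7, 8, 9, 10, 11, 12} — 8 values for 8 variables — and 11 appears only in box 4's list, so box 4 = 11.
The 7 still-open variables draw from only 7 values {5, 6, 7, 8, 9, 10, 12}, so each is used; only box 1 can be 12, hence box 1 = 12.
The 2 variables box 7 and box 8 are confined to {7, 9}, which locks those values in; drop them from box 3, box 5, box 6.
No further eliminations apply; box 6 can still be any of 5, 6.

5, 6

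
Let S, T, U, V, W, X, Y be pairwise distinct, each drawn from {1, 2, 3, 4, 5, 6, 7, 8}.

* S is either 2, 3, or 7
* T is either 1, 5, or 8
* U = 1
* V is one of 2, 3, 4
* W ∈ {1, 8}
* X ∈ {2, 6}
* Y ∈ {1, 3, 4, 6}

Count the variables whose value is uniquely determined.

3

U's domain is down to {1}, so U = 1. Strike 1 from T, W, Y.
W has just one choice, so W = 8. Eliminate 8 elsewhere: T.
That leaves T = 5.
Determined: T=5, U=1, W=8. The other variables each still have more than one consistent value. That makes 3.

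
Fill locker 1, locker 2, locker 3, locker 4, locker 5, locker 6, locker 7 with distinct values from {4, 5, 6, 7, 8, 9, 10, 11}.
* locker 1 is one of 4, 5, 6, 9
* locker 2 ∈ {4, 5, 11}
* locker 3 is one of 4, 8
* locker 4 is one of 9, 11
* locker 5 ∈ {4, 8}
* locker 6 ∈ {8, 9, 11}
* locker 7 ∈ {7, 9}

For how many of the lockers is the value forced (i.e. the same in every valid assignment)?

The 7 variables together cover exactly {4, 5, 6, 7, 8, 9, 11} — 7 values for 7 variables — and 6 appears only in locker 1's list, so locker 1 = 6.
The 6 still-open variables draw from only 6 values {4, 5, 7, 8, 9, 11}, so each is used; only locker 2 can be 5, hence locker 2 = 5.
Among the 5 still-open variables, 7 fits only locker 7 (and all 5 values in {4, 7, 8, 9, 11} must be used), so locker 7 = 7.
locker 3 and locker 5 between them cover only {4, 8} — a naked pair. Remove those values from locker 6.
Determined: locker 1=6, locker 2=5, locker 7=7. The other lockers each still have more than one consistent value. That makes 3.

3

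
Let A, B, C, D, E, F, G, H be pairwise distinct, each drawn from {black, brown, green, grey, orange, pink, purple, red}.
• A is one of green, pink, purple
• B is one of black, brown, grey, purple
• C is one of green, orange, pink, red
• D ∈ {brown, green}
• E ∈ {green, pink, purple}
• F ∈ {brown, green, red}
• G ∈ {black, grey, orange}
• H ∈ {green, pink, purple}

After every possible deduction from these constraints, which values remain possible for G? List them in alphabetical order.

A, E, H share exactly the 3 values {green, pink, purple}; by pigeonhole those values go to them, so strike green, pink, purple from B, C, D, F.
D has just one choice, so D = brown. Remove brown from B, F.
F must be red (only option left). Remove red from C.
C must be orange (only option left). Remove orange from G.
No further eliminations apply; G can still be any of black, grey.

black, grey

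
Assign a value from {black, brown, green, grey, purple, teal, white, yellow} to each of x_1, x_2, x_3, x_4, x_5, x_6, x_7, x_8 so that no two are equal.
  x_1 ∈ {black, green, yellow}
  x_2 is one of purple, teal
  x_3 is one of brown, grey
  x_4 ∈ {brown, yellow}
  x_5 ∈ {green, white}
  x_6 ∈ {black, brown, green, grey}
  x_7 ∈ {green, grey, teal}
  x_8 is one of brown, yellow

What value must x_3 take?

The 8 variables together cover exactly {black, brown, green, grey, purple, teal, white, yellow} — 8 values for 8 variables — and purple appears only in x_2's list, so x_2 = purple.
The 7 still-open variables together cover exactly {black, brown, green, grey, teal, white, yellow} — 7 values for 7 variables — and teal appears only in x_7's list, so x_7 = teal.
The 6 still-open variables together cover exactly {black, brown, green, grey, white, yellow} — 6 values for 6 variables — and white appears only in x_5's list, so x_5 = white.
The 2 variables x_4 and x_8 are confined to {brown, yellow}, which locks those values in; drop them from x_1, x_3, x_6.
So x_3 = grey.

grey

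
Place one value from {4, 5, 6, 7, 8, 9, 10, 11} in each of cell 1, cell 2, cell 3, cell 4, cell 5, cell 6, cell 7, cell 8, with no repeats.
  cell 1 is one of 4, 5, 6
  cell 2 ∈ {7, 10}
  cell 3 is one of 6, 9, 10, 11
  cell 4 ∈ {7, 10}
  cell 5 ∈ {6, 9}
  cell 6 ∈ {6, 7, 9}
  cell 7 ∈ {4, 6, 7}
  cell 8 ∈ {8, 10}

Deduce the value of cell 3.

11

The 8 variables together cover exactly {4, 5, 6, 7, 8, 9, 10, 11} — 8 values for 8 variables — and 5 appears only in cell 1's list, so cell 1 = 5.
Among the 7 still-open variables, 4 fits only cell 7 (and all 7 values in {4, 6, 7, 8, 9, 10, 11} must be used), so cell 7 = 4.
The 6 still-open variables draw from only 6 values {6, 7, 8, 9, 10, 11}, so each is used; only cell 8 can be 8, hence cell 8 = 8.
The 5 still-open variables draw from only 5 values {6, 7, 9, 10, 11}, so each is used; only cell 3 can be 11, hence cell 3 = 11.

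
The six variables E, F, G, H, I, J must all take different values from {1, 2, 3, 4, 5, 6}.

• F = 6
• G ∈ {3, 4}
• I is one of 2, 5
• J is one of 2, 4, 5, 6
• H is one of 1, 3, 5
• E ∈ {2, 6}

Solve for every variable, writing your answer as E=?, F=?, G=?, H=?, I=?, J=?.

F must be 6 (only option left). Eliminate 6 elsewhere: E, J.
That leaves E = 2. Strike 2 from I, J.
I's domain is down to {5}, so I = 5. So H, J can't be 5.
J has just one choice, so J = 4. Strike 4 from G.
That leaves G = 3. So H can't be 3.
H's domain is down to {1}, so H = 1.

E=2, F=6, G=3, H=1, I=5, J=4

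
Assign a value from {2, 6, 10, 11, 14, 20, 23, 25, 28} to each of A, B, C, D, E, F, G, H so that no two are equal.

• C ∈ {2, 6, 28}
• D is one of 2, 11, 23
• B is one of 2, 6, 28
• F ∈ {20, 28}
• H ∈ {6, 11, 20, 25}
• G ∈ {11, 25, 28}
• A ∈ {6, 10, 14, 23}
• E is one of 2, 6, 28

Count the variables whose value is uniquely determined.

2

B, C, E share exactly the 3 values {2, 6, 28}; by pigeonhole those values go to them, so strike 2, 6, 28 from A, D, F, G, H.
That leaves F = 20. Strike 20 from H.
G and H between them cover only {11, 25} — a naked pair. Remove those values from D.
D's domain is down to {23}, so D = 23. Eliminate 23 elsewhere: A.
Determined: D=23, F=20. The other variables each still have more than one consistent value. That makes 2.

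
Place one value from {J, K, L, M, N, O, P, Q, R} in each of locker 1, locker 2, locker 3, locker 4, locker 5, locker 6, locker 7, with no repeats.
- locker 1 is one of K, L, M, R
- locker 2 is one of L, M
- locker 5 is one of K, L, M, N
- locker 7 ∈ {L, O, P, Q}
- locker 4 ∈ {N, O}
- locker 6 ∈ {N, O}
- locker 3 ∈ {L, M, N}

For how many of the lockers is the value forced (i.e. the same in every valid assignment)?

2

The 2 variables locker 4 and locker 6 are confined to {N, O}, which locks those values in; drop them from locker 3, locker 5, locker 7.
The 2 variables locker 2 and locker 3 are confined to {L, M}, which locks those values in; drop them from locker 1, locker 5, locker 7.
locker 5's domain is down to {K}, so locker 5 = K. Eliminate K elsewhere: locker 1.
locker 1's domain is down to {R}, so locker 1 = R.
Determined: locker 1=R, locker 5=K. The other lockers each still have more than one consistent value. That makes 2.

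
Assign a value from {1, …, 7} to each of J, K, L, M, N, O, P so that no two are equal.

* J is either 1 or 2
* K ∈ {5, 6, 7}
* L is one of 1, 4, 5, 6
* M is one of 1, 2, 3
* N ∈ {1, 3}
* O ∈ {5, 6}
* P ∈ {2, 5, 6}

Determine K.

7

The 7 variables draw from only 7 values {1, 2, 3, 4, 5, 6, 7}, so each is used; only L can be 4, hence L = 4.
The 6 still-open variables draw from only 6 values {1, 2, 3, 5, 6, 7}, so each is used; only K can be 7, hence K = 7.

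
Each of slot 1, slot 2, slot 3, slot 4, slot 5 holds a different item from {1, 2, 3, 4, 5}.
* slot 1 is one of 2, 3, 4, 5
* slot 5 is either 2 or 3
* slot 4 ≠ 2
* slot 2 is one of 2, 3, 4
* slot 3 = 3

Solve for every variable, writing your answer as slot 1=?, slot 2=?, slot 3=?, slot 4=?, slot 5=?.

slot 1=5, slot 2=4, slot 3=3, slot 4=1, slot 5=2

slot 3's domain is down to {3}, so slot 3 = 3. Eliminate 3 elsewhere: slot 1, slot 2, slot 4, slot 5.
slot 5 must be 2 (only option left). So slot 1, slot 2 can't be 2.
slot 2's domain is down to {4}, so slot 2 = 4. So slot 1, slot 4 can't be 4.
slot 1 must be 5 (only option left). Remove 5 from slot 4.
slot 4's domain is down to {1}, so slot 4 = 1.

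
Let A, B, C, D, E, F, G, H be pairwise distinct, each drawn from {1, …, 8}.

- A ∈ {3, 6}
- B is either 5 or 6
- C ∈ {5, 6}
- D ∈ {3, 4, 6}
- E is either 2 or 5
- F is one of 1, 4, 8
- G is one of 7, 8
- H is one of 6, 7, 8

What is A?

3

Among the 8 variables, 1 fits only F (and all 8 values in {1, 2, 3, 4, 5, 6, 7, 8} must be used), so F = 1.
The 7 still-open variables draw from only 7 values {2, 3, 4, 5, 6, 7, 8}, so each is used; only E can be 2, hence E = 2.
Among the 6 still-open variables, 4 fits only D (and all 6 values in {3, 4, 5, 6, 7, 8} must be used), so D = 4.
Among the 5 still-open variables, 3 fits only A (and all 5 values in {3, 5, 6, 7, 8} must be used), so A = 3.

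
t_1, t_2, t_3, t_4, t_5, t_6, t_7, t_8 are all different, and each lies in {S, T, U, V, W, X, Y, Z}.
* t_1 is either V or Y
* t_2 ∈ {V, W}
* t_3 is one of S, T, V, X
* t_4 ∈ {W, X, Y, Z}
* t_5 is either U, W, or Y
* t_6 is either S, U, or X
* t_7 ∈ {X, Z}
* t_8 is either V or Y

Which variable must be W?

t_2

The 8 variables together cover exactly {S, T, U, V, W, X, Y, Z} — 8 values for 8 variables — and T appears only in t_3's list, so t_3 = T.
The 7 still-open variables together cover exactly {S, U, V, W, X, Y, Z} — 7 values for 7 variables — and S appears only in t_6's list, so t_6 = S.
The 6 still-open variables together cover exactly {U, V, W, X, Y, Z} — 6 values for 6 variables — and U appears only in t_5's list, so t_5 = U.
The 2 variables t_1 and t_8 are confined to {V, Y}, which locks those values in; drop them from t_2, t_4.
So W goes to t_2.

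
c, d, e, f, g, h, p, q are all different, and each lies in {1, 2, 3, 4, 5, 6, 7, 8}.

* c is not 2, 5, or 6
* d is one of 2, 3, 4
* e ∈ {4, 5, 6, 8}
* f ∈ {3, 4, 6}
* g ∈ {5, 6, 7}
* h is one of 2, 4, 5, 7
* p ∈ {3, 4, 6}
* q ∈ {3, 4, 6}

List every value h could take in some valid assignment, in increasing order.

5, 7

The 8 variables together cover exactly {1, 2, 3, 4, 5, 6, 7, 8} — 8 values for 8 variables — and 1 appears only in c's list, so c = 1.
Among the 7 still-open variables, 8 fits only e (and all 7 values in {2, 3, 4, 5, 6, 7, 8} must be used), so e = 8.
f, p, q between them cover only {3, 4, 6} — a naked triple. Remove those values from d, g, h.
d has just one choice, so d = 2. So h can't be 2.
No further eliminations apply; h can still be any of 5, 7.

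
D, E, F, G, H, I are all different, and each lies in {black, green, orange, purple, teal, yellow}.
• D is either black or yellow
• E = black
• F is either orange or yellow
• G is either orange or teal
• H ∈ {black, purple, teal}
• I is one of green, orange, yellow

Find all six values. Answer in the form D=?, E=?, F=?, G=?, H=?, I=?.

D=yellow, E=black, F=orange, G=teal, H=purple, I=green

E's domain is down to {black}, so E = black. So D, H can't be black.
That leaves D = yellow. Eliminate yellow elsewhere: F, I.
F's domain is down to {orange}, so F = orange. So G, I can't be orange.
G must be teal (only option left). So H can't be teal.
H has just one choice, so H = purple.
I must be green (only option left).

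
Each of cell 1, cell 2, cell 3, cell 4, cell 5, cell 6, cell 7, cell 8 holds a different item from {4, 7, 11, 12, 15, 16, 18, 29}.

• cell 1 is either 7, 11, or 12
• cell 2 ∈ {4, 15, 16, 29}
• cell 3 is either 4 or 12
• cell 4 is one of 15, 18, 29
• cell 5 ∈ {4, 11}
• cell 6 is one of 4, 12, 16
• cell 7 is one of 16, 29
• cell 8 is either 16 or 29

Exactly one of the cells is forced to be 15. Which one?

The 8 variables draw from only 8 values {4, 7, 11, 12, 15, 16, 18, 29}, so each is used; only cell 1 can be 7, hence cell 1 = 7.
Among the 7 still-open variables, 11 fits only cell 5 (and all 7 values in {4, 11, 12, 15, 16, 18, 29} must be used), so cell 5 = 11.
Among the 6 still-open variables, 18 fits only cell 4 (and all 6 values in {4, 12, 15, 16, 18, 29} must be used), so cell 4 = 18.
The 5 still-open variables together cover exactly {4, 12, 15, 16, 29} — 5 values for 5 variables — and 15 appears only in cell 2's list, so cell 2 = 15.

cell 2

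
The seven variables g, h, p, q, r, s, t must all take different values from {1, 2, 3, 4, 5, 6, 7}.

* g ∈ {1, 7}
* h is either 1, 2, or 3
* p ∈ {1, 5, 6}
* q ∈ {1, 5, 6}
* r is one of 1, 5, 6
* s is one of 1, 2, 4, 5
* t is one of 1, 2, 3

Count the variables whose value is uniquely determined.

2

The 7 variables draw from only 7 values {1, 2, 3, 4, 5, 6, 7}, so each is used; only s can be 4, hence s = 4.
The 6 still-open variables draw from only 6 values {1, 2, 3, 5, 6, 7}, so each is used; only g can be 7, hence g = 7.
p, q, r share exactly the 3 values {1, 5, 6}; by pigeonhole those values go to them, so strike 1, 5, 6 from h, t.
Determined: g=7, s=4. The other variables each still have more than one consistent value. That makes 2.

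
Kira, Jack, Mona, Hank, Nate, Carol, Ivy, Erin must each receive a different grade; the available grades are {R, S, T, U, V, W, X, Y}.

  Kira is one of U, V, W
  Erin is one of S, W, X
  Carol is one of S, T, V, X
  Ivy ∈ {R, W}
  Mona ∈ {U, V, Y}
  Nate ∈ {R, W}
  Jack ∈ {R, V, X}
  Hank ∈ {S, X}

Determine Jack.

V

The 8 variables together cover exactly {R, S, T, U, V, W, X, Y} — 8 values for 8 variables — and T appears only in Carol's list, so Carol = T.
The 7 still-open variables together cover exactly {R, S, U, V, W, X, Y} — 7 values for 7 variables — and Y appears only in Mona's list, so Mona = Y.
Among the 6 still-open variables, U fits only Kira (and all 6 values in {R, S, U, V, W, X} must be used), so Kira = U.
The 5 still-open variables together cover exactly {R, S, V, W, X} — 5 values for 5 variables — and V appears only in Jack's list, so Jack = V.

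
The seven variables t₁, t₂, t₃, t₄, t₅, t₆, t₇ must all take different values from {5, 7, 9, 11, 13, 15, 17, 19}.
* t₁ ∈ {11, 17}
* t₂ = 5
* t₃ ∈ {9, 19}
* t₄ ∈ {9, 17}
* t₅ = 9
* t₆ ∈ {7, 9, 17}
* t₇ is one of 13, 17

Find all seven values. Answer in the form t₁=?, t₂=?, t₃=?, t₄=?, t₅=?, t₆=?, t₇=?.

t₁=11, t₂=5, t₃=19, t₄=17, t₅=9, t₆=7, t₇=13

t₂ must be 5 (only option left).
t₅'s domain is down to {9}, so t₅ = 9. So t₃, t₄, t₆ can't be 9.
t₃'s domain is down to {19}, so t₃ = 19.
t₄ has just one choice, so t₄ = 17. So t₁, t₆, t₇ can't be 17.
t₆ must be 7 (only option left).
t₇'s domain is down to {13}, so t₇ = 13.
That leaves t₁ = 11.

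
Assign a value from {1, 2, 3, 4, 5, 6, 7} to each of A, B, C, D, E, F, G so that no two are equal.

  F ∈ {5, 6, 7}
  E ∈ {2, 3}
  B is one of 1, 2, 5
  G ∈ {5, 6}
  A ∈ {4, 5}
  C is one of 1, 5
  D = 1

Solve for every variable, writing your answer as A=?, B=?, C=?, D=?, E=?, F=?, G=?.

A=4, B=2, C=5, D=1, E=3, F=7, G=6

D must be 1 (only option left). Remove 1 from B, C.
C has just one choice, so C = 5. So A, B, F, G can't be 5.
G must be 6 (only option left). Strike 6 from F.
A must be 4 (only option left).
B has just one choice, so B = 2. So E can't be 2.
E's domain is down to {3}, so E = 3.
F must be 7 (only option left).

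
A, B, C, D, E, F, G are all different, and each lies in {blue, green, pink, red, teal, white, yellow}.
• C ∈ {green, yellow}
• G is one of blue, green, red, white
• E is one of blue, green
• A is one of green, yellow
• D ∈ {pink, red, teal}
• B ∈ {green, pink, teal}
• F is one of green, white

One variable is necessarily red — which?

The 2 variables A and C are confined to {green, yellow}, which locks those values in; drop them from B, E, F, G.
E must be blue (only option left). Eliminate blue elsewhere: G.
F must be white (only option left). Eliminate white elsewhere: G.
So red goes to G.

G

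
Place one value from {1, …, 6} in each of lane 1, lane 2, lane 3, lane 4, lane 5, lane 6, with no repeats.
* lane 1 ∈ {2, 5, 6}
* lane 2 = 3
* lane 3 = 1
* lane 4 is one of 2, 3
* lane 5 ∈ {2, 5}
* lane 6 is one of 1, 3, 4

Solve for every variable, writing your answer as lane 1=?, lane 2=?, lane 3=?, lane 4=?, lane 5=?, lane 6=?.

lane 1=6, lane 2=3, lane 3=1, lane 4=2, lane 5=5, lane 6=4

lane 2 must be 3 (only option left). So lane 4, lane 6 can't be 3.
lane 3 has just one choice, so lane 3 = 1. Strike 1 from lane 6.
That leaves lane 4 = 2. Strike 2 from lane 1, lane 5.
lane 5 has just one choice, so lane 5 = 5. Remove 5 from lane 1.
lane 6's domain is down to {4}, so lane 6 = 4.
That leaves lane 1 = 6.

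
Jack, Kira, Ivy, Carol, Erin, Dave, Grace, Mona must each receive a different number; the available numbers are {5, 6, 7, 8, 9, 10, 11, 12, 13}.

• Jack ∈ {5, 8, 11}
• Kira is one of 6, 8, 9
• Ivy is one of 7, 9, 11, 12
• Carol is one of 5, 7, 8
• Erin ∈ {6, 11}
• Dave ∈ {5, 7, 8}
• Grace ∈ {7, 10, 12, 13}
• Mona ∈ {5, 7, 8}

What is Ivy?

Carol, Dave, Mona share exactly the 3 values {5, 7, 8}; by pigeonhole those values go to them, so strike 5, 7, 8 from Jack, Kira, Ivy, Grace.
Jack's domain is down to {11}, so Jack = 11. So Ivy, Erin can't be 11.
Erin's domain is down to {6}, so Erin = 6. Eliminate 6 elsewhere: Kira.
Kira's domain is down to {9}, so Kira = 9. Eliminate 9 elsewhere: Ivy.
So Ivy = 12.

12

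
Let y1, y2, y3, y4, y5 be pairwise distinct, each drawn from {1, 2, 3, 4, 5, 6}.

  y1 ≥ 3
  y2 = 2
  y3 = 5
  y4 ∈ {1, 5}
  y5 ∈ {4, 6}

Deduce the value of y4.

y2 has just one choice, so y2 = 2.
That leaves y3 = 5. Strike 5 from y1, y4.
So y4 = 1.

1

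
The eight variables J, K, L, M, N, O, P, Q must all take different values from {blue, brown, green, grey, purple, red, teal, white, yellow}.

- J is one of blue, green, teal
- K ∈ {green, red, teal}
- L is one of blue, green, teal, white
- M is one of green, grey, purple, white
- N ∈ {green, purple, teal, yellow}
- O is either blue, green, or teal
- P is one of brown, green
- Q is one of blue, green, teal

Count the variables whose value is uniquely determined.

3

The 3 variables J, O, Q are confined to {blue, green, teal}, which locks those values in; drop them from K, L, M, N, P.
K has just one choice, so K = red.
L must be white (only option left). So M can't be white.
P's domain is down to {brown}, so P = brown.
Determined: K=red, L=white, P=brown. The other variables each still have more than one consistent value. That makes 3.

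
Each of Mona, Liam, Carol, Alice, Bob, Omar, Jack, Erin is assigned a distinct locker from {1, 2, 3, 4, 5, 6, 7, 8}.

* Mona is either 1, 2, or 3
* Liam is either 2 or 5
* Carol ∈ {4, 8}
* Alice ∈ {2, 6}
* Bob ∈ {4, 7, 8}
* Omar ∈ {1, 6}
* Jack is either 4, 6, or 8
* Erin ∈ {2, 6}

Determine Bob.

7

The 8 variables together cover exactly {1, 2, 3, 4, 5, 6, 7, 8} — 8 values for 8 variables — and 3 appears only in Mona's list, so Mona = 3.
Among the 7 still-open variables, 1 fits only Omar (and all 7 values in {1, 2, 4, 5, 6, 7, 8} must be used), so Omar = 1.
The 6 still-open variables together cover exactly {2, 4, 5, 6, 7, 8} — 6 values for 6 variables — and 5 appears only in Liam's list, so Liam = 5.
The 5 still-open variables together cover exactly {2, 4, 6, 7, 8} — 5 values for 5 variables — and 7 appears only in Bob's list, so Bob = 7.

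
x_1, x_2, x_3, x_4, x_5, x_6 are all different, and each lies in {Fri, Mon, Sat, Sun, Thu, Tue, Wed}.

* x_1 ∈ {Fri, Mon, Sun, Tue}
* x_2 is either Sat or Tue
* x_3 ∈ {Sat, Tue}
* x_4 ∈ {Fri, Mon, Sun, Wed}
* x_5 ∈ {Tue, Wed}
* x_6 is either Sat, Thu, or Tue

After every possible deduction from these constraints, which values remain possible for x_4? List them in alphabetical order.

Fri, Mon, Sun

x_2 and x_3 between them cover only {Sat, Tue} — a naked pair. Remove those values from x_1, x_5, x_6.
x_5 has just one choice, so x_5 = Wed. Remove Wed from x_4.
That leaves x_6 = Thu.
No further eliminations apply; x_4 can still be any of Fri, Mon, Sun.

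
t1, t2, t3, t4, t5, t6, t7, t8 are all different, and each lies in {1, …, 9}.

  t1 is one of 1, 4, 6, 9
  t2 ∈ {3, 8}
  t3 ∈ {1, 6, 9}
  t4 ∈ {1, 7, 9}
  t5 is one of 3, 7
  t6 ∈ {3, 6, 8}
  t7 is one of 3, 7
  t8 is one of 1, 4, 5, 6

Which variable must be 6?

t6

Among the 8 variables, 5 fits only t8 (and all 8 values in {1, 3, 4, 5, 6, 7, 8, 9} must be used), so t8 = 5.
Among the 7 still-open variables, 4 fits only t1 (and all 7 values in {1, 3, 4, 6, 7, 8, 9} must be used), so t1 = 4.
t5 and t7 between them cover only {3, 7} — a naked pair. Remove those values from t2, t4, t6.
t2 has just one choice, so t2 = 8. Eliminate 8 elsewhere: t6.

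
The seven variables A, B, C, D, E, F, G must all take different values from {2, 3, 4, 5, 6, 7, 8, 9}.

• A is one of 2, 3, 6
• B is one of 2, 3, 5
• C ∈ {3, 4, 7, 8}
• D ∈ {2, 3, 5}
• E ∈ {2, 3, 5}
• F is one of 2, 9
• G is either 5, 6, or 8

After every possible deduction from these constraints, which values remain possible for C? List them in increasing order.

The 3 variables B, D, E are confined to {2, 3, 5}, which locks those values in; drop them from A, C, F, G.
That leaves A = 6. Remove 6 from G.
F must be 9 (only option left).
G has just one choice, so G = 8. Eliminate 8 elsewhere: C.
No further eliminations apply; C can still be any of 4, 7.

4, 7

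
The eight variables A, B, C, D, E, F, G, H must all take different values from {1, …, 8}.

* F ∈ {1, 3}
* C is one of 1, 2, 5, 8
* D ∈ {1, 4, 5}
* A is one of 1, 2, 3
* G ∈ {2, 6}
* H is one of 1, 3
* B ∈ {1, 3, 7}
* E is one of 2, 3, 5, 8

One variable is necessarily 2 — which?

The 8 variables together cover exactly {1, 2, 3, 4, 5, 6, 7, 8} — 8 values for 8 variables — and 4 appears only in D's list, so D = 4.
The 7 still-open variables draw from only 7 values {1, 2, 3, 5, 6, 7, 8}, so each is used; only G can be 6, hence G = 6.
The 6 still-open variables draw from only 6 values {1, 2, 3, 5, 7, 8}, so each is used; only B can be 7, hence B = 7.
F and H between them cover only {1, 3} — a naked pair. Remove those values from A, C, E.
So 2 goes to A.

A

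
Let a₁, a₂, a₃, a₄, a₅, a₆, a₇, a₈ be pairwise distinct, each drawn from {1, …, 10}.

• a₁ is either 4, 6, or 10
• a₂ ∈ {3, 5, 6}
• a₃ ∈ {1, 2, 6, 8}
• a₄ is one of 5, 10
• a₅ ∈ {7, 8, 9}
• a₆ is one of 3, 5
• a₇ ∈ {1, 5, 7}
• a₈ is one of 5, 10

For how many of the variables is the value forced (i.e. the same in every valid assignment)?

3

a₄ and a₈ share exactly the 2 values {5, 10}; by pigeonhole those values go to them, so strike 5, 10 from a₁, a₂, a₆, a₇.
a₆ must be 3 (only option left). Eliminate 3 elsewhere: a₂.
a₂ has just one choice, so a₂ = 6. Remove 6 from a₁, a₃.
a₁'s domain is down to {4}, so a₁ = 4.
Determined: a₁=4, a₂=6, a₆=3. The other variables each still have more than one consistent value. That makes 3.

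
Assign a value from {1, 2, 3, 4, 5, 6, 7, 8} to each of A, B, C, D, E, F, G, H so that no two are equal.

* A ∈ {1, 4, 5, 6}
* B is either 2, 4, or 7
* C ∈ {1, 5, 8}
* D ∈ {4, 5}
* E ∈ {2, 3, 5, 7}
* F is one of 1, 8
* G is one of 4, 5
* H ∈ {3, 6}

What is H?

The 2 variables D and G are confined to {4, 5}, which locks those values in; drop them from A, B, C, E.
C and F between them cover only {1, 8} — a naked pair. Remove those values from A.
A's domain is down to {6}, so A = 6. So H can't be 6.
So H = 3.

3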